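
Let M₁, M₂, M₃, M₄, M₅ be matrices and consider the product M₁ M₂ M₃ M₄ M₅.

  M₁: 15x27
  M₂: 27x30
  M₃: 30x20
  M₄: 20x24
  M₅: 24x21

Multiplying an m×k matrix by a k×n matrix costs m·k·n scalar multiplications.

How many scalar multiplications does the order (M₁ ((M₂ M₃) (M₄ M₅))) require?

46125

(M₂ M₃): 27×30 by 30×20 → 27×20, cost 27·30·20 = 16200
(M₄ M₅): 20×24 by 24×21 → 20×21, cost 20·24·21 = 10080
((M₂ M₃) (M₄ M₅)): 27×20 by 20×21 → 27×21, cost 27·20·21 = 11340; cumulative 37620
(M₁ ((M₂ M₃) (M₄ M₅))): 15×27 by 27×21 → 15×21, cost 15·27·21 = 8505; cumulative 46125
Total: 46125 scalar multiplications.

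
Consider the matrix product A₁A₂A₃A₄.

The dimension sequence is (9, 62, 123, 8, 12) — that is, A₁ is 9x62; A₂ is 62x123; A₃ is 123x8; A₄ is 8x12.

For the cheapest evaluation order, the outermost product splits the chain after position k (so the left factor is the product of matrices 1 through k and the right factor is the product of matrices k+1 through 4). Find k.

Adjacent pairs: A₁A₂ = 9·62·123 = 68634; A₂A₃ = 62·123·8 = 61008; A₃A₄ = 123·8·12 = 11808.
Length 3: A₁..A₃: k=1: 0+61008+9·62·8=65472; k=2: 68634+0+9·123·8=77490 → min 65472 | A₂..A₄: k=2: 0+11808+62·123·12=103320; k=3: 61008+0+62·8·12=66960 → min 66960.
Top-level splits: k=1: (A₁..A₁)·(A₂..A₄) → 0+66960+9·62·12 = 73656; k=2: (A₁..A₂)·(A₃..A₄) → 68634+11808+9·123·12 = 93726; k=3: (A₁..A₃)·(A₄..A₄) → 65472+0+9·8·12 = 66336.
Best split is after A₃, i.e. k = 3.

3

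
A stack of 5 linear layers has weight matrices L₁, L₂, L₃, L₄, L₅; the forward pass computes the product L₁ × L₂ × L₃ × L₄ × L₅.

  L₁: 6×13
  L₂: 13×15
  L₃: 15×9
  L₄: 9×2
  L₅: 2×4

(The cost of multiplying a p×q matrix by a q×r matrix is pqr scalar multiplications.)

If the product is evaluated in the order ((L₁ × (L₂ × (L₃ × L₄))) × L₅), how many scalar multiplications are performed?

864

(L₃ × L₄): 15×9 by 9×2 → 15×2, cost 15·9·2 = 270
(L₂ × (L₃ × L₄)): 13×15 by 15×2 → 13×2, cost 13·15·2 = 390; cumulative 660
(L₁ × (L₂ × (L₃ × L₄))): 6×13 by 13×2 → 6×2, cost 6·13·2 = 156; cumulative 816
((L₁ × (L₂ × (L₃ × L₄))) × L₅): 6×2 by 2×4 → 6×4, cost 6·2·4 = 48; cumulative 864
Total: 864 scalar multiplications.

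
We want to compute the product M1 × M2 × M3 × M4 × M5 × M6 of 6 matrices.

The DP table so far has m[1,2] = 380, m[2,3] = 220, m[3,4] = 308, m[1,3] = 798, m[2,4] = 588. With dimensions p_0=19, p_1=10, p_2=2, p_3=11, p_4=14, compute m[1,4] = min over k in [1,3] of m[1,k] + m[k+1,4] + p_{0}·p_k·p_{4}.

1220

m[1,4] = min over k∈[1,3] of m[1,k]+m[k+1,4]+p_{0}·p_k·p_{4}.
k=1: 0 + 588 + 19·10·14 = 3248; k=2: 380 + 308 + 19·2·14 = 1220; k=3: 798 + 0 + 19·11·14 = 3724.
Minimum: 1220 at k=2.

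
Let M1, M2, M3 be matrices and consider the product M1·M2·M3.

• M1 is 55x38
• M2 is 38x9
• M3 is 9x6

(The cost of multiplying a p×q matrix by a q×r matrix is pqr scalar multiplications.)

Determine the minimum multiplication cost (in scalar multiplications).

14592

Order (M1·(M2·M3)): (M2·M3): 38×9 by 9×6 → 38×6, cost 38·9·6 = 2052; (M1·(M2·M3)): 55×38 by 38×6 → 55×6, cost 55·38·6 = 12540; cumulative 14592. Total 14592.
Order ((M1·M2)·M3): (M1·M2): 55×38 by 38×9 → 55×9, cost 55·38·9 = 18810; ((M1·M2)·M3): 55×9 by 9×6 → 55×6, cost 55·9·6 = 2970; cumulative 21780. Total 21780.
Minimum: 14592.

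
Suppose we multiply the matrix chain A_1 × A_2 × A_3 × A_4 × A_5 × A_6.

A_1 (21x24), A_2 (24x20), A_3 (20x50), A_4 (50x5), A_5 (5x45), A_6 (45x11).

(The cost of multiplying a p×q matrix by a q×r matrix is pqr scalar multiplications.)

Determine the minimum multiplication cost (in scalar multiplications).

13550

Adjacent pairs: A_1A_2 = 21·24·20 = 10080; A_2A_3 = 24·20·50 = 24000; A_3A_4 = 20·50·5 = 5000; A_4A_5 = 50·5·45 = 11250; A_5A_6 = 5·45·11 = 2475.
Length 3: A_1..A_3: k=1: 0+24000+21·24·50=49200; k=2: 10080+0+21·20·50=31080 → min 31080 | A_2..A_4: k=2: 0+5000+24·20·5=7400; k=3: 24000+0+24·50·5=30000 → min 7400 | A_3..A_5: k=3: 0+11250+20·50·45=56250; k=4: 5000+0+20·5·45=9500 → min 9500 | A_4..A_6: k=4: 0+2475+50·5·11=5225; k=5: 11250+0+50·45·11=36000 → min 5225.
Length 4: A_1..A_4: k=1: 0+7400+21·24·5=9920; k=2: 10080+5000+21·20·5=17180; k=3: 31080+0+21·50·5=36330 → min 9920 | A_2..A_5: k=2: 0+9500+24·20·45=31100; k=3: 24000+11250+24·50·45=89250; k=4: 7400+0+24·5·45=12800 → min 12800 | A_3..A_6: k=3: 0+5225+20·50·11=16225; k=4: 5000+2475+20·5·11=8575; k=5: 9500+0+20·45·11=19400 → min 8575.
Length 5: A_1..A_5: k=1: 0+12800+21·24·45=35480; k=2: 10080+9500+21·20·45=38480; k=3: 31080+11250+21·50·45=89580; k=4: 9920+0+21·5·45=14645 → min 14645 | A_2..A_6: k=2: 0+8575+24·20·11=13855; k=3: 24000+5225+24·50·11=42425; k=4: 7400+2475+24·5·11=11195; k=5: 12800+0+24·45·11=24680 → min 11195.
Length 6: A_1..A_6: k=1: 0+11195+21·24·11=16739; k=2: 10080+8575+21·20·11=23275; k=3: 31080+5225+21·50·11=47855; k=4: 9920+2475+21·5·11=13550; k=5: 14645+0+21·45·11=25040 → min 13550.
Optimal order: ((A_1 × (A_2 × (A_3 × A_4))) × (A_5 × A_6)) with cost 13550.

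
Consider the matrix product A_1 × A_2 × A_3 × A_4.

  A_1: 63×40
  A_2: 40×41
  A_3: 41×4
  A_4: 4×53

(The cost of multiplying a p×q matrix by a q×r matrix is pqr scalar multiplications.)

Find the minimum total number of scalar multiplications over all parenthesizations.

29996

Adjacent pairs: A_1A_2 = 63·40·41 = 103320; A_2A_3 = 40·41·4 = 6560; A_3A_4 = 41·4·53 = 8692.
Length 3: A_1..A_3: k=1: 0+6560+63·40·4=16640; k=2: 103320+0+63·41·4=113652 → min 16640 | A_2..A_4: k=2: 0+8692+40·41·53=95612; k=3: 6560+0+40·4·53=15040 → min 15040.
Length 4: A_1..A_4: k=1: 0+15040+63·40·53=148600; k=2: 103320+8692+63·41·53=248911; k=3: 16640+0+63·4·53=29996 → min 29996.
Optimal order: ((A_1 × (A_2 × A_3)) × A_4) with cost 29996.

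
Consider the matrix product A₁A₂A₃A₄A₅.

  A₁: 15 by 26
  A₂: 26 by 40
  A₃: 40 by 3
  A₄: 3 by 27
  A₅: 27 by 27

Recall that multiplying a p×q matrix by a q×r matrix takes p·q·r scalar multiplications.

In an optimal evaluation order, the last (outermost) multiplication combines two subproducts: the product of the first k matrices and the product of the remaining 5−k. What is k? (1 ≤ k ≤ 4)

3

Adjacent pairs: A₁A₂ = 15·26·40 = 15600; A₂A₃ = 26·40·3 = 3120; A₃A₄ = 40·3·27 = 3240; A₄A₅ = 3·27·27 = 2187.
Length 3: A₁..A₃: k=1: 0+3120+15·26·3=4290; k=2: 15600+0+15·40·3=17400 → min 4290 | A₂..A₄: k=2: 0+3240+26·40·27=31320; k=3: 3120+0+26·3·27=5226 → min 5226 | A₃..A₅: k=3: 0+2187+40·3·27=5427; k=4: 3240+0+40·27·27=32400 → min 5427.
Length 4: A₁..A₄: k=1: 0+5226+15·26·27=15756; k=2: 15600+3240+15·40·27=35040; k=3: 4290+0+15·3·27=5505 → min 5505 | A₂..A₅: k=2: 0+5427+26·40·27=33507; k=3: 3120+2187+26·3·27=7413; k=4: 5226+0+26·27·27=24180 → min 7413.
Top-level splits: k=1: (A₁..A₁)·(A₂..A₅) → 0+7413+15·26·27 = 17943; k=2: (A₁..A₂)·(A₃..A₅) → 15600+5427+15·40·27 = 37227; k=3: (A₁..A₃)·(A₄..A₅) → 4290+2187+15·3·27 = 7692; k=4: (A₁..A₄)·(A₅..A₅) → 5505+0+15·27·27 = 16440.
Best split is after A₃, i.e. k = 3.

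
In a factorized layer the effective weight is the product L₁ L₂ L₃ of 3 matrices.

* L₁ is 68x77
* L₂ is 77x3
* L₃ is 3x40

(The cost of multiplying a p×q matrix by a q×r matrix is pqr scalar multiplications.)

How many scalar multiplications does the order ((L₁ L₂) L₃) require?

23868

(L₁ L₂): 68×77 by 77×3 → 68×3, cost 68·77·3 = 15708
((L₁ L₂) L₃): 68×3 by 3×40 → 68×40, cost 68·3·40 = 8160; cumulative 23868
Total: 23868 scalar multiplications.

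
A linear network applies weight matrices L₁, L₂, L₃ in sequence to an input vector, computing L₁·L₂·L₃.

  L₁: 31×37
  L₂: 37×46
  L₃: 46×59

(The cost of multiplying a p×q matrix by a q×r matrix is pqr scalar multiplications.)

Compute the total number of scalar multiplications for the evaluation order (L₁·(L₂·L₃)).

(L₂·L₃): 37×46 by 46×59 → 37×59, cost 37·46·59 = 100418
(L₁·(L₂·L₃)): 31×37 by 37×59 → 31×59, cost 31·37·59 = 67673; cumulative 168091
Total: 168091 scalar multiplications.

168091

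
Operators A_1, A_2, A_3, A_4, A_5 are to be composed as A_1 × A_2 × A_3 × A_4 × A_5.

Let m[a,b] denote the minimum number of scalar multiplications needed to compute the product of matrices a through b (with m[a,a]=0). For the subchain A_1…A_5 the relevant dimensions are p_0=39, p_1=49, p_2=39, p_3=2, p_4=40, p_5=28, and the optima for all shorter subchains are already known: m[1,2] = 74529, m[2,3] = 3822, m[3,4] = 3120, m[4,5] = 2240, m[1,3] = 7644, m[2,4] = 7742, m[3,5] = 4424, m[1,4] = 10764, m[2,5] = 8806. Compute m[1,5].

12068

m[1,5] = min over k∈[1,4] of m[1,k]+m[k+1,5]+p_{0}·p_k·p_{5}.
k=1: 0 + 8806 + 39·49·28 = 62314; k=2: 74529 + 4424 + 39·39·28 = 121541; k=3: 7644 + 2240 + 39·2·28 = 12068; k=4: 10764 + 0 + 39·40·28 = 54444.
Minimum: 12068 at k=3.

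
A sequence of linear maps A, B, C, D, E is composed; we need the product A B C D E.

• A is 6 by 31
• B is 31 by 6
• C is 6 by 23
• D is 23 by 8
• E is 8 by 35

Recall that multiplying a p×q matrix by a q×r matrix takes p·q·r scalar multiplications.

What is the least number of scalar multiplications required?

Adjacent pairs: AB = 6·31·6 = 1116; BC = 31·6·23 = 4278; CD = 6·23·8 = 1104; DE = 23·8·35 = 6440.
Length 3: A..C: k=1: 0+4278+6·31·23=8556; k=2: 1116+0+6·6·23=1944 → min 1944 | B..D: k=2: 0+1104+31·6·8=2592; k=3: 4278+0+31·23·8=9982 → min 2592 | C..E: k=3: 0+6440+6·23·35=11270; k=4: 1104+0+6·8·35=2784 → min 2784.
Length 4: A..D: k=1: 0+2592+6·31·8=4080; k=2: 1116+1104+6·6·8=2508; k=3: 1944+0+6·23·8=3048 → min 2508 | B..E: k=2: 0+2784+31·6·35=9294; k=3: 4278+6440+31·23·35=35673; k=4: 2592+0+31·8·35=11272 → min 9294.
Length 5: A..E: k=1: 0+9294+6·31·35=15804; k=2: 1116+2784+6·6·35=5160; k=3: 1944+6440+6·23·35=13214; k=4: 2508+0+6·8·35=4188 → min 4188.
Optimal order: (((A B) (C D)) E) with cost 4188.

4188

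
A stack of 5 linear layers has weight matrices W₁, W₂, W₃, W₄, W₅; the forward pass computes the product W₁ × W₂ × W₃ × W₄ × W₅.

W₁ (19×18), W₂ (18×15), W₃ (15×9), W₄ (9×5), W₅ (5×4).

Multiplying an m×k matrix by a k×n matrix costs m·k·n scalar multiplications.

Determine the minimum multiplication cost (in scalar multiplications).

Adjacent pairs: W₁W₂ = 19·18·15 = 5130; W₂W₃ = 18·15·9 = 2430; W₃W₄ = 15·9·5 = 675; W₄W₅ = 9·5·4 = 180.
Length 3: W₁..W₃: k=1: 0+2430+19·18·9=5508; k=2: 5130+0+19·15·9=7695 → min 5508 | W₂..W₄: k=2: 0+675+18·15·5=2025; k=3: 2430+0+18·9·5=3240 → min 2025 | W₃..W₅: k=3: 0+180+15·9·4=720; k=4: 675+0+15·5·4=975 → min 720.
Length 4: W₁..W₄: k=1: 0+2025+19·18·5=3735; k=2: 5130+675+19·15·5=7230; k=3: 5508+0+19·9·5=6363 → min 3735 | W₂..W₅: k=2: 0+720+18·15·4=1800; k=3: 2430+180+18·9·4=3258; k=4: 2025+0+18·5·4=2385 → min 1800.
Length 5: W₁..W₅: k=1: 0+1800+19·18·4=3168; k=2: 5130+720+19·15·4=6990; k=3: 5508+180+19·9·4=6372; k=4: 3735+0+19·5·4=4115 → min 3168.
Optimal order: (W₁ × (W₂ × (W₃ × (W₄ × W₅)))) with cost 3168.

3168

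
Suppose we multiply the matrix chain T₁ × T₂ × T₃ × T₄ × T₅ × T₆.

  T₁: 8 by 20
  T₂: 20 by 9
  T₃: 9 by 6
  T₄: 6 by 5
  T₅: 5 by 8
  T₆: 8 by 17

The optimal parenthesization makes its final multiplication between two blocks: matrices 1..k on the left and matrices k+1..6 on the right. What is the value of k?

4

Adjacent pairs: T₁T₂ = 8·20·9 = 1440; T₂T₃ = 20·9·6 = 1080; T₃T₄ = 9·6·5 = 270; T₄T₅ = 6·5·8 = 240; T₅T₆ = 5·8·17 = 680.
Length 3: T₁..T₃: k=1: 0+1080+8·20·6=2040; k=2: 1440+0+8·9·6=1872 → min 1872 | T₂..T₄: k=2: 0+270+20·9·5=1170; k=3: 1080+0+20·6·5=1680 → min 1170 | T₃..T₅: k=3: 0+240+9·6·8=672; k=4: 270+0+9·5·8=630 → min 630 | T₄..T₆: k=4: 0+680+6·5·17=1190; k=5: 240+0+6·8·17=1056 → min 1056.
Length 4: T₁..T₄: k=1: 0+1170+8·20·5=1970; k=2: 1440+270+8·9·5=2070; k=3: 1872+0+8·6·5=2112 → min 1970 | T₂..T₅: k=2: 0+630+20·9·8=2070; k=3: 1080+240+20·6·8=2280; k=4: 1170+0+20·5·8=1970 → min 1970 | T₃..T₆: k=3: 0+1056+9·6·17=1974; k=4: 270+680+9·5·17=1715; k=5: 630+0+9·8·17=1854 → min 1715.
Length 5: T₁..T₅: k=1: 0+1970+8·20·8=3250; k=2: 1440+630+8·9·8=2646; k=3: 1872+240+8·6·8=2496; k=4: 1970+0+8·5·8=2290 → min 2290 | T₂..T₆: k=2: 0+1715+20·9·17=4775; k=3: 1080+1056+20·6·17=4176; k=4: 1170+680+20·5·17=3550; k=5: 1970+0+20·8·17=4690 → min 3550.
Top-level splits: k=1: (T₁..T₁)·(T₂..T₆) → 0+3550+8·20·17 = 6270; k=2: (T₁..T₂)·(T₃..T₆) → 1440+1715+8·9·17 = 4379; k=3: (T₁..T₃)·(T₄..T₆) → 1872+1056+8·6·17 = 3744; k=4: (T₁..T₄)·(T₅..T₆) → 1970+680+8·5·17 = 3330; k=5: (T₁..T₅)·(T₆..T₆) → 2290+0+8·8·17 = 3378.
Best split is after T₄, i.e. k = 4.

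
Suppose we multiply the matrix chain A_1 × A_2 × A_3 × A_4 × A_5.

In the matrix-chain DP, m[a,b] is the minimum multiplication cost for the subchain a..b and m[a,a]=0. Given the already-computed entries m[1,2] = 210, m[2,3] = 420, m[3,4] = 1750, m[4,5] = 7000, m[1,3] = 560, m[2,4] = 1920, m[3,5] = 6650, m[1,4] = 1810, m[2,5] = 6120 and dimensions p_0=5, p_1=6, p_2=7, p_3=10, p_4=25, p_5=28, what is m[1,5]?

m[1,5] = min over k∈[1,4] of m[1,k]+m[k+1,5]+p_{0}·p_k·p_{5}.
k=1: 0 + 6120 + 5·6·28 = 6960; k=2: 210 + 6650 + 5·7·28 = 7840; k=3: 560 + 7000 + 5·10·28 = 8960; k=4: 1810 + 0 + 5·25·28 = 5310.
Minimum: 5310 at k=4.

5310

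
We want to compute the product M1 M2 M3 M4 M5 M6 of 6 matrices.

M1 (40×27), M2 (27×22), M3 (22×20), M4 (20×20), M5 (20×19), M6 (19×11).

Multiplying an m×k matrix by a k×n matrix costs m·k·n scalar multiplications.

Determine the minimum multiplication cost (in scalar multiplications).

31834

Adjacent pairs: M1M2 = 40·27·22 = 23760; M2M3 = 27·22·20 = 11880; M3M4 = 22·20·20 = 8800; M4M5 = 20·20·19 = 7600; M5M6 = 20·19·11 = 4180.
Length 3: M1..M3: k=1: 0+11880+40·27·20=33480; k=2: 23760+0+40·22·20=41360 → min 33480 | M2..M4: k=2: 0+8800+27·22·20=20680; k=3: 11880+0+27·20·20=22680 → min 20680 | M3..M5: k=3: 0+7600+22·20·19=15960; k=4: 8800+0+22·20·19=17160 → min 15960 | M4..M6: k=4: 0+4180+20·20·11=8580; k=5: 7600+0+20·19·11=11780 → min 8580.
Length 4: M1..M4: k=1: 0+20680+40·27·20=42280; k=2: 23760+8800+40·22·20=50160; k=3: 33480+0+40·20·20=49480 → min 42280 | M2..M5: k=2: 0+15960+27·22·19=27246; k=3: 11880+7600+27·20·19=29740; k=4: 20680+0+27·20·19=30940 → min 27246 | M3..M6: k=3: 0+8580+22·20·11=13420; k=4: 8800+4180+22·20·11=17820; k=5: 15960+0+22·19·11=20558 → min 13420.
Length 5: M1..M5: k=1: 0+27246+40·27·19=47766; k=2: 23760+15960+40·22·19=56440; k=3: 33480+7600+40·20·19=56280; k=4: 42280+0+40·20·19=57480 → min 47766 | M2..M6: k=2: 0+13420+27·22·11=19954; k=3: 11880+8580+27·20·11=26400; k=4: 20680+4180+27·20·11=30800; k=5: 27246+0+27·19·11=32889 → min 19954.
Length 6: M1..M6: k=1: 0+19954+40·27·11=31834; k=2: 23760+13420+40·22·11=46860; k=3: 33480+8580+40·20·11=50860; k=4: 42280+4180+40·20·11=55260; k=5: 47766+0+40·19·11=56126 → min 31834.
Optimal order: (M1 (M2 (M3 (M4 (M5 M6))))) with cost 31834.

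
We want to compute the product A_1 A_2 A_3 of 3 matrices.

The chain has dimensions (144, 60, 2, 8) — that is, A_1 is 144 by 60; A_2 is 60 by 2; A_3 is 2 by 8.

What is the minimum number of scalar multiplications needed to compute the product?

Order (A_1 (A_2 A_3)): (A_2 A_3): 60×2 by 2×8 → 60×8, cost 60·2·8 = 960; (A_1 (A_2 A_3)): 144×60 by 60×8 → 144×8, cost 144·60·8 = 69120; cumulative 70080. Total 70080.
Order ((A_1 A_2) A_3): (A_1 A_2): 144×60 by 60×2 → 144×2, cost 144·60·2 = 17280; ((A_1 A_2) A_3): 144×2 by 2×8 → 144×8, cost 144·2·8 = 2304; cumulative 19584. Total 19584.
Minimum: 19584.

19584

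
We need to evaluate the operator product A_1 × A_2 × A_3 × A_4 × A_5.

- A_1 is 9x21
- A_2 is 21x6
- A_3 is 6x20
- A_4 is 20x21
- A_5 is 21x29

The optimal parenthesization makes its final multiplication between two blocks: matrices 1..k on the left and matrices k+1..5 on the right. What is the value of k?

Adjacent pairs: A_1A_2 = 9·21·6 = 1134; A_2A_3 = 21·6·20 = 2520; A_3A_4 = 6·20·21 = 2520; A_4A_5 = 20·21·29 = 12180.
Length 3: A_1..A_3: k=1: 0+2520+9·21·20=6300; k=2: 1134+0+9·6·20=2214 → min 2214 | A_2..A_4: k=2: 0+2520+21·6·21=5166; k=3: 2520+0+21·20·21=11340 → min 5166 | A_3..A_5: k=3: 0+12180+6·20·29=15660; k=4: 2520+0+6·21·29=6174 → min 6174.
Length 4: A_1..A_4: k=1: 0+5166+9·21·21=9135; k=2: 1134+2520+9·6·21=4788; k=3: 2214+0+9·20·21=5994 → min 4788 | A_2..A_5: k=2: 0+6174+21·6·29=9828; k=3: 2520+12180+21·20·29=26880; k=4: 5166+0+21·21·29=17955 → min 9828.
Top-level splits: k=1: (A_1..A_1)·(A_2..A_5) → 0+9828+9·21·29 = 15309; k=2: (A_1..A_2)·(A_3..A_5) → 1134+6174+9·6·29 = 8874; k=3: (A_1..A_3)·(A_4..A_5) → 2214+12180+9·20·29 = 19614; k=4: (A_1..A_4)·(A_5..A_5) → 4788+0+9·21·29 = 10269.
Best split is after A_2, i.e. k = 2.

2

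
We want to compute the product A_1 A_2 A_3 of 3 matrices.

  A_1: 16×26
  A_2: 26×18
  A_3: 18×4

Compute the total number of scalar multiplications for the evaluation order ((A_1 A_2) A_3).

8640

(A_1 A_2): 16×26 by 26×18 → 16×18, cost 16·26·18 = 7488
((A_1 A_2) A_3): 16×18 by 18×4 → 16×4, cost 16·18·4 = 1152; cumulative 8640
Total: 8640 scalar multiplications.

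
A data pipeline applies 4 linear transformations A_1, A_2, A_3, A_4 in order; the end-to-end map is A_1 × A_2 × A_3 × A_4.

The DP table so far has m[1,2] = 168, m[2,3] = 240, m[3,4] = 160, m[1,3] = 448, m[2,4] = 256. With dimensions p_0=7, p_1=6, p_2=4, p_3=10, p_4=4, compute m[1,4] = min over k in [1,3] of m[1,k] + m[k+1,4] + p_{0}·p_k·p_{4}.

m[1,4] = min over k∈[1,3] of m[1,k]+m[k+1,4]+p_{0}·p_k·p_{4}.
k=1: 0 + 256 + 7·6·4 = 424; k=2: 168 + 160 + 7·4·4 = 440; k=3: 448 + 0 + 7·10·4 = 728.
Minimum: 424 at k=1.

424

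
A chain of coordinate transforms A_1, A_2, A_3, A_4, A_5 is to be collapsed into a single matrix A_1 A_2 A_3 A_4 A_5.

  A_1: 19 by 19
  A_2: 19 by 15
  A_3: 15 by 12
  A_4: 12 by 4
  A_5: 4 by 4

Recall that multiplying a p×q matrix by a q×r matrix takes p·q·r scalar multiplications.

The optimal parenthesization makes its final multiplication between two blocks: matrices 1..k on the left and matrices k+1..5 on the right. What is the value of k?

Adjacent pairs: A_1A_2 = 19·19·15 = 5415; A_2A_3 = 19·15·12 = 3420; A_3A_4 = 15·12·4 = 720; A_4A_5 = 12·4·4 = 192.
Length 3: A_1..A_3: k=1: 0+3420+19·19·12=7752; k=2: 5415+0+19·15·12=8835 → min 7752 | A_2..A_4: k=2: 0+720+19·15·4=1860; k=3: 3420+0+19·12·4=4332 → min 1860 | A_3..A_5: k=3: 0+192+15·12·4=912; k=4: 720+0+15·4·4=960 → min 912.
Length 4: A_1..A_4: k=1: 0+1860+19·19·4=3304; k=2: 5415+720+19·15·4=7275; k=3: 7752+0+19·12·4=8664 → min 3304 | A_2..A_5: k=2: 0+912+19·15·4=2052; k=3: 3420+192+19·12·4=4524; k=4: 1860+0+19·4·4=2164 → min 2052.
Top-level splits: k=1: (A_1..A_1)·(A_2..A_5) → 0+2052+19·19·4 = 3496; k=2: (A_1..A_2)·(A_3..A_5) → 5415+912+19·15·4 = 7467; k=3: (A_1..A_3)·(A_4..A_5) → 7752+192+19·12·4 = 8856; k=4: (A_1..A_4)·(A_5..A_5) → 3304+0+19·4·4 = 3608.
Best split is after A_1, i.e. k = 1.

1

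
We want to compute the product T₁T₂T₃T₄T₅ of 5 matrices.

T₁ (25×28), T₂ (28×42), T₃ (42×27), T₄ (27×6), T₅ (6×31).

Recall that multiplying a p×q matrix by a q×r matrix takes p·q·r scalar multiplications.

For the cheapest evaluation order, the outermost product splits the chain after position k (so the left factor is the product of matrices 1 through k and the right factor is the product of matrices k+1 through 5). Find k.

Adjacent pairs: T₁T₂ = 25·28·42 = 29400; T₂T₃ = 28·42·27 = 31752; T₃T₄ = 42·27·6 = 6804; T₄T₅ = 27·6·31 = 5022.
Length 3: T₁..T₃: k=1: 0+31752+25·28·27=50652; k=2: 29400+0+25·42·27=57750 → min 50652 | T₂..T₄: k=2: 0+6804+28·42·6=13860; k=3: 31752+0+28·27·6=36288 → min 13860 | T₃..T₅: k=3: 0+5022+42·27·31=40176; k=4: 6804+0+42·6·31=14616 → min 14616.
Length 4: T₁..T₄: k=1: 0+13860+25·28·6=18060; k=2: 29400+6804+25·42·6=42504; k=3: 50652+0+25·27·6=54702 → min 18060 | T₂..T₅: k=2: 0+14616+28·42·31=51072; k=3: 31752+5022+28·27·31=60210; k=4: 13860+0+28·6·31=19068 → min 19068.
Top-level splits: k=1: (T₁..T₁)·(T₂..T₅) → 0+19068+25·28·31 = 40768; k=2: (T₁..T₂)·(T₃..T₅) → 29400+14616+25·42·31 = 76566; k=3: (T₁..T₃)·(T₄..T₅) → 50652+5022+25·27·31 = 76599; k=4: (T₁..T₄)·(T₅..T₅) → 18060+0+25·6·31 = 22710.
Best split is after T₄, i.e. k = 4.

4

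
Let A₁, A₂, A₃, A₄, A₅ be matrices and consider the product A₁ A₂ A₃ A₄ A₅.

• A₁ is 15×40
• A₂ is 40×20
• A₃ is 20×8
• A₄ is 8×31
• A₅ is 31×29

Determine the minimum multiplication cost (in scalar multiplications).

Adjacent pairs: A₁A₂ = 15·40·20 = 12000; A₂A₃ = 40·20·8 = 6400; A₃A₄ = 20·8·31 = 4960; A₄A₅ = 8·31·29 = 7192.
Length 3: A₁..A₃: k=1: 0+6400+15·40·8=11200; k=2: 12000+0+15·20·8=14400 → min 11200 | A₂..A₄: k=2: 0+4960+40·20·31=29760; k=3: 6400+0+40·8·31=16320 → min 16320 | A₃..A₅: k=3: 0+7192+20·8·29=11832; k=4: 4960+0+20·31·29=22940 → min 11832.
Length 4: A₁..A₄: k=1: 0+16320+15·40·31=34920; k=2: 12000+4960+15·20·31=26260; k=3: 11200+0+15·8·31=14920 → min 14920 | A₂..A₅: k=2: 0+11832+40·20·29=35032; k=3: 6400+7192+40·8·29=22872; k=4: 16320+0+40·31·29=52280 → min 22872.
Length 5: A₁..A₅: k=1: 0+22872+15·40·29=40272; k=2: 12000+11832+15·20·29=32532; k=3: 11200+7192+15·8·29=21872; k=4: 14920+0+15·31·29=28405 → min 21872.
Optimal order: ((A₁ (A₂ A₃)) (A₄ A₅)) with cost 21872.

21872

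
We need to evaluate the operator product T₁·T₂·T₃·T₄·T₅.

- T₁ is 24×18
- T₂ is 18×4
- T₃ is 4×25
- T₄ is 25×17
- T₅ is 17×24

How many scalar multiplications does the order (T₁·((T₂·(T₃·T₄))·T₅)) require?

(T₃·T₄): 4×25 by 25×17 → 4×17, cost 4·25·17 = 1700
(T₂·(T₃·T₄)): 18×4 by 4×17 → 18×17, cost 18·4·17 = 1224; cumulative 2924
((T₂·(T₃·T₄))·T₅): 18×17 by 17×24 → 18×24, cost 18·17·24 = 7344; cumulative 10268
(T₁·((T₂·(T₃·T₄))·T₅)): 24×18 by 18×24 → 24×24, cost 24·18·24 = 10368; cumulative 20636
Total: 20636 scalar multiplications.

20636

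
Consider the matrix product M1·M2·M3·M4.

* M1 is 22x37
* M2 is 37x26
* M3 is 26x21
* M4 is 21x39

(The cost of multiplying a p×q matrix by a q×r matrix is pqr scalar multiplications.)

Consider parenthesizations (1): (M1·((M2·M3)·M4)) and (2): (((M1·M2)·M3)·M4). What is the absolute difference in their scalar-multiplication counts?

Order (1) = (M1·((M2·M3)·M4)): (M2·M3): 37×26 by 26×21 → 37×21, cost 37·26·21 = 20202; ((M2·M3)·M4): 37×21 by 21×39 → 37×39, cost 37·21·39 = 30303; cumulative 50505; (M1·((M2·M3)·M4)): 22×37 by 37×39 → 22×39, cost 22·37·39 = 31746; cumulative 82251. Total 82251.
Order (2) = (((M1·M2)·M3)·M4): (M1·M2): 22×37 by 37×26 → 22×26, cost 22·37·26 = 21164; ((M1·M2)·M3): 22×26 by 26×21 → 22×21, cost 22·26·21 = 12012; cumulative 33176; (((M1·M2)·M3)·M4): 22×21 by 21×39 → 22×39, cost 22·21·39 = 18018; cumulative 51194. Total 51194.
Difference: |82251 − 51194| = 31057.

31057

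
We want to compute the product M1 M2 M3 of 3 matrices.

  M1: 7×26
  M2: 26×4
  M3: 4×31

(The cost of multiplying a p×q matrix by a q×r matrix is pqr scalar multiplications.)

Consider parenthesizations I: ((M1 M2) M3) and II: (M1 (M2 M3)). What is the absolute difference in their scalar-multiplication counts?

Order I = ((M1 M2) M3): (M1 M2): 7×26 by 26×4 → 7×4, cost 7·26·4 = 728; ((M1 M2) M3): 7×4 by 4×31 → 7×31, cost 7·4·31 = 868; cumulative 1596. Total 1596.
Order II = (M1 (M2 M3)): (M2 M3): 26×4 by 4×31 → 26×31, cost 26·4·31 = 3224; (M1 (M2 M3)): 7×26 by 26×31 → 7×31, cost 7·26·31 = 5642; cumulative 8866. Total 8866.
Difference: |1596 − 8866| = 7270.

7270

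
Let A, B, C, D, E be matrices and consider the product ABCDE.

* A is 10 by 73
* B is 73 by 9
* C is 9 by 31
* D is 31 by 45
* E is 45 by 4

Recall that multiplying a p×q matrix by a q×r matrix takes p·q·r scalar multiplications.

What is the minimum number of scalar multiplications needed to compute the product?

Adjacent pairs: AB = 10·73·9 = 6570; BC = 73·9·31 = 20367; CD = 9·31·45 = 12555; DE = 31·45·4 = 5580.
Length 3: A..C: k=1: 0+20367+10·73·31=42997; k=2: 6570+0+10·9·31=9360 → min 9360 | B..D: k=2: 0+12555+73·9·45=42120; k=3: 20367+0+73·31·45=122202 → min 42120 | C..E: k=3: 0+5580+9·31·4=6696; k=4: 12555+0+9·45·4=14175 → min 6696.
Length 4: A..D: k=1: 0+42120+10·73·45=74970; k=2: 6570+12555+10·9·45=23175; k=3: 9360+0+10·31·45=23310 → min 23175 | B..E: k=2: 0+6696+73·9·4=9324; k=3: 20367+5580+73·31·4=34999; k=4: 42120+0+73·45·4=55260 → min 9324.
Length 5: A..E: k=1: 0+9324+10·73·4=12244; k=2: 6570+6696+10·9·4=13626; k=3: 9360+5580+10·31·4=16180; k=4: 23175+0+10·45·4=24975 → min 12244.
Optimal order: (A(B(C(DE)))) with cost 12244.

12244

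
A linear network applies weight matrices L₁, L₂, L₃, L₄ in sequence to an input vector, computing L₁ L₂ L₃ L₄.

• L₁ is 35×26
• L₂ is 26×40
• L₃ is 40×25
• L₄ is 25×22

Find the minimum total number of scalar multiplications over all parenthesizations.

Adjacent pairs: L₁L₂ = 35·26·40 = 36400; L₂L₃ = 26·40·25 = 26000; L₃L₄ = 40·25·22 = 22000.
Length 3: L₁..L₃: k=1: 0+26000+35·26·25=48750; k=2: 36400+0+35·40·25=71400 → min 48750 | L₂..L₄: k=2: 0+22000+26·40·22=44880; k=3: 26000+0+26·25·22=40300 → min 40300.
Length 4: L₁..L₄: k=1: 0+40300+35·26·22=60320; k=2: 36400+22000+35·40·22=89200; k=3: 48750+0+35·25·22=68000 → min 60320.
Optimal order: (L₁ ((L₂ L₃) L₄)) with cost 60320.

60320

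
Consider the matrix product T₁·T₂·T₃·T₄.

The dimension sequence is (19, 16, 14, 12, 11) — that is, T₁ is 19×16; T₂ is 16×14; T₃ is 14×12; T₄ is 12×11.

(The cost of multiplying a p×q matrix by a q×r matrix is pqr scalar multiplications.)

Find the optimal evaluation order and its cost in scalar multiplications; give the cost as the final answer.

Adjacent pairs: T₁T₂ = 19·16·14 = 4256; T₂T₃ = 16·14·12 = 2688; T₃T₄ = 14·12·11 = 1848.
Length 3: T₁..T₃: k=1: 0+2688+19·16·12=6336; k=2: 4256+0+19·14·12=7448 → min 6336 | T₂..T₄: k=2: 0+1848+16·14·11=4312; k=3: 2688+0+16·12·11=4800 → min 4312.
Length 4: T₁..T₄: k=1: 0+4312+19·16·11=7656; k=2: 4256+1848+19·14·11=9030; k=3: 6336+0+19·12·11=8844 → min 7656.
Optimal parenthesization: (T₁·(T₂·(T₃·T₄))) with cost 7656.

7656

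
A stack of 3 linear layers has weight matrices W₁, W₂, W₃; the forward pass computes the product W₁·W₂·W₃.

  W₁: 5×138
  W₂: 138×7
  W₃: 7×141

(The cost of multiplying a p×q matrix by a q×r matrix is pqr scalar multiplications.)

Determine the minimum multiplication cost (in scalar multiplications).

9765

Order (W₁·(W₂·W₃)): (W₂·W₃): 138×7 by 7×141 → 138×141, cost 138·7·141 = 136206; (W₁·(W₂·W₃)): 5×138 by 138×141 → 5×141, cost 5·138·141 = 97290; cumulative 233496. Total 233496.
Order ((W₁·W₂)·W₃): (W₁·W₂): 5×138 by 138×7 → 5×7, cost 5·138·7 = 4830; ((W₁·W₂)·W₃): 5×7 by 7×141 → 5×141, cost 5·7·141 = 4935; cumulative 9765. Total 9765.
Minimum: 9765.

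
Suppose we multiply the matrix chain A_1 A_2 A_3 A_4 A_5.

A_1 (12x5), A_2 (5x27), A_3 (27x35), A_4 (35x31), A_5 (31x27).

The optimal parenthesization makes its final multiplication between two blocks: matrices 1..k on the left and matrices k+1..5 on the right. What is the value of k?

1

Adjacent pairs: A_1A_2 = 12·5·27 = 1620; A_2A_3 = 5·27·35 = 4725; A_3A_4 = 27·35·31 = 29295; A_4A_5 = 35·31·27 = 29295.
Length 3: A_1..A_3: k=1: 0+4725+12·5·35=6825; k=2: 1620+0+12·27·35=12960 → min 6825 | A_2..A_4: k=2: 0+29295+5·27·31=33480; k=3: 4725+0+5·35·31=10150 → min 10150 | A_3..A_5: k=3: 0+29295+27·35·27=54810; k=4: 29295+0+27·31·27=51894 → min 51894.
Length 4: A_1..A_4: k=1: 0+10150+12·5·31=12010; k=2: 1620+29295+12·27·31=40959; k=3: 6825+0+12·35·31=19845 → min 12010 | A_2..A_5: k=2: 0+51894+5·27·27=55539; k=3: 4725+29295+5·35·27=38745; k=4: 10150+0+5·31·27=14335 → min 14335.
Top-level splits: k=1: (A_1..A_1)·(A_2..A_5) → 0+14335+12·5·27 = 15955; k=2: (A_1..A_2)·(A_3..A_5) → 1620+51894+12·27·27 = 62262; k=3: (A_1..A_3)·(A_4..A_5) → 6825+29295+12·35·27 = 47460; k=4: (A_1..A_4)·(A_5..A_5) → 12010+0+12·31·27 = 22054.
Best split is after A_1, i.e. k = 1.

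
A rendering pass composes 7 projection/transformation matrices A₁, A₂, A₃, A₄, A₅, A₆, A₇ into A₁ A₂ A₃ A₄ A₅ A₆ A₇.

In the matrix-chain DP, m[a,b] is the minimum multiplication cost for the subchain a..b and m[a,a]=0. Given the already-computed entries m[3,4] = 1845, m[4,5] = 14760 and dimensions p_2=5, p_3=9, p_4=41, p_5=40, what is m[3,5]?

m[3,5] = min over k∈[3,4] of m[3,k]+m[k+1,5]+p_{2}·p_k·p_{5}.
k=3: 0 + 14760 + 5·9·40 = 16560; k=4: 1845 + 0 + 5·41·40 = 10045.
Minimum: 10045 at k=4.

10045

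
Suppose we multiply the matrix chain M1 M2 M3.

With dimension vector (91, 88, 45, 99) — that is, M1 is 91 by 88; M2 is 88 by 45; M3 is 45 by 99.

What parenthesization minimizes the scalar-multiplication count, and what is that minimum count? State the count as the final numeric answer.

765765

(M1 (M2 M3)): cost 1184832.
((M1 M2) M3): cost 765765.
Optimal: ((M1 M2) M3) with cost 765765.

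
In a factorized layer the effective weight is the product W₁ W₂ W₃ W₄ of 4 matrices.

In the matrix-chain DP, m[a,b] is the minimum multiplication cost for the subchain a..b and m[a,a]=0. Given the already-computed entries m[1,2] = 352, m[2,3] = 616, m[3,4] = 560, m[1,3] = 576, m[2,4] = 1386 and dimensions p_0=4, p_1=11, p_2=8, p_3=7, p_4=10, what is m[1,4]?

856

m[1,4] = min over k∈[1,3] of m[1,k]+m[k+1,4]+p_{0}·p_k·p_{4}.
k=1: 0 + 1386 + 4·11·10 = 1826; k=2: 352 + 560 + 4·8·10 = 1232; k=3: 576 + 0 + 4·7·10 = 856.
Minimum: 856 at k=3.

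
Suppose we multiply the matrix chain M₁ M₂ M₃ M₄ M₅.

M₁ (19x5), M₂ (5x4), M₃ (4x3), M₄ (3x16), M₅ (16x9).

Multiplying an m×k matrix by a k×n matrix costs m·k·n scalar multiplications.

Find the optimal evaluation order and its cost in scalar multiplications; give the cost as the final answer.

1290

Adjacent pairs: M₁M₂ = 19·5·4 = 380; M₂M₃ = 5·4·3 = 60; M₃M₄ = 4·3·16 = 192; M₄M₅ = 3·16·9 = 432.
Length 3: M₁..M₃: k=1: 0+60+19·5·3=345; k=2: 380+0+19·4·3=608 → min 345 | M₂..M₄: k=2: 0+192+5·4·16=512; k=3: 60+0+5·3·16=300 → min 300 | M₃..M₅: k=3: 0+432+4·3·9=540; k=4: 192+0+4·16·9=768 → min 540.
Length 4: M₁..M₄: k=1: 0+300+19·5·16=1820; k=2: 380+192+19·4·16=1788; k=3: 345+0+19·3·16=1257 → min 1257 | M₂..M₅: k=2: 0+540+5·4·9=720; k=3: 60+432+5·3·9=627; k=4: 300+0+5·16·9=1020 → min 627.
Length 5: M₁..M₅: k=1: 0+627+19·5·9=1482; k=2: 380+540+19·4·9=1604; k=3: 345+432+19·3·9=1290; k=4: 1257+0+19·16·9=3993 → min 1290.
Optimal parenthesization: ((M₁ (M₂ M₃)) (M₄ M₅)) with cost 1290.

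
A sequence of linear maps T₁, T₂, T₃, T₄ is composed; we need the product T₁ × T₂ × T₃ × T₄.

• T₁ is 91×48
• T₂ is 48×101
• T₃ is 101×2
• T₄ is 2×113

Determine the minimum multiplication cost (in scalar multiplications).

38998

Adjacent pairs: T₁T₂ = 91·48·101 = 441168; T₂T₃ = 48·101·2 = 9696; T₃T₄ = 101·2·113 = 22826.
Length 3: T₁..T₃: k=1: 0+9696+91·48·2=18432; k=2: 441168+0+91·101·2=459550 → min 18432 | T₂..T₄: k=2: 0+22826+48·101·113=570650; k=3: 9696+0+48·2·113=20544 → min 20544.
Length 4: T₁..T₄: k=1: 0+20544+91·48·113=514128; k=2: 441168+22826+91·101·113=1502577; k=3: 18432+0+91·2·113=38998 → min 38998.
Optimal order: ((T₁ × (T₂ × T₃)) × T₄) with cost 38998.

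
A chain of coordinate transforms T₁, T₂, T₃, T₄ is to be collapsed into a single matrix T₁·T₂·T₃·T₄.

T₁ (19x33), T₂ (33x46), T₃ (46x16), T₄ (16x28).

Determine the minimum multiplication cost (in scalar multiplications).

42832

Adjacent pairs: T₁T₂ = 19·33·46 = 28842; T₂T₃ = 33·46·16 = 24288; T₃T₄ = 46·16·28 = 20608.
Length 3: T₁..T₃: k=1: 0+24288+19·33·16=34320; k=2: 28842+0+19·46·16=42826 → min 34320 | T₂..T₄: k=2: 0+20608+33·46·28=63112; k=3: 24288+0+33·16·28=39072 → min 39072.
Length 4: T₁..T₄: k=1: 0+39072+19·33·28=56628; k=2: 28842+20608+19·46·28=73922; k=3: 34320+0+19·16·28=42832 → min 42832.
Optimal order: ((T₁·(T₂·T₃))·T₄) with cost 42832.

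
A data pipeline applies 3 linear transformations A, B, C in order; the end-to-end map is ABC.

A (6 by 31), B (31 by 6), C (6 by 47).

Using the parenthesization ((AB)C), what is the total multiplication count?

(AB): 6×31 by 31×6 → 6×6, cost 6·31·6 = 1116
((AB)C): 6×6 by 6×47 → 6×47, cost 6·6·47 = 1692; cumulative 2808
Total: 2808 scalar multiplications.

2808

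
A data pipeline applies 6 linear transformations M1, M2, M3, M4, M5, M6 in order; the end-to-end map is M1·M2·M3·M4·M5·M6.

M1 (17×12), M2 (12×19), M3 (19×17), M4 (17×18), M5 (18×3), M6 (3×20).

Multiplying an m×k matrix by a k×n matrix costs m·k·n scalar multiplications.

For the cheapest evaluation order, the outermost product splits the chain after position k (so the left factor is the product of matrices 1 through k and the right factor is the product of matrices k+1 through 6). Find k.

Adjacent pairs: M1M2 = 17·12·19 = 3876; M2M3 = 12·19·17 = 3876; M3M4 = 19·17·18 = 5814; M4M5 = 17·18·3 = 918; M5M6 = 18·3·20 = 1080.
Length 3: M1..M3: k=1: 0+3876+17·12·17=7344; k=2: 3876+0+17·19·17=9367 → min 7344 | M2..M4: k=2: 0+5814+12·19·18=9918; k=3: 3876+0+12·17·18=7548 → min 7548 | M3..M5: k=3: 0+918+19·17·3=1887; k=4: 5814+0+19·18·3=6840 → min 1887 | M4..M6: k=4: 0+1080+17·18·20=7200; k=5: 918+0+17·3·20=1938 → min 1938.
Length 4: M1..M4: k=1: 0+7548+17·12·18=11220; k=2: 3876+5814+17·19·18=15504; k=3: 7344+0+17·17·18=12546 → min 11220 | M2..M5: k=2: 0+1887+12·19·3=2571; k=3: 3876+918+12·17·3=5406; k=4: 7548+0+12·18·3=8196 → min 2571 | M3..M6: k=3: 0+1938+19·17·20=8398; k=4: 5814+1080+19·18·20=13734; k=5: 1887+0+19·3·20=3027 → min 3027.
Length 5: M1..M5: k=1: 0+2571+17·12·3=3183; k=2: 3876+1887+17·19·3=6732; k=3: 7344+918+17·17·3=9129; k=4: 11220+0+17·18·3=12138 → min 3183 | M2..M6: k=2: 0+3027+12·19·20=7587; k=3: 3876+1938+12·17·20=9894; k=4: 7548+1080+12·18·20=12948; k=5: 2571+0+12·3·20=3291 → min 3291.
Top-level splits: k=1: (M1..M1)·(M2..M6) → 0+3291+17·12·20 = 7371; k=2: (M1..M2)·(M3..M6) → 3876+3027+17·19·20 = 13363; k=3: (M1..M3)·(M4..M6) → 7344+1938+17·17·20 = 15062; k=4: (M1..M4)·(M5..M6) → 11220+1080+17·18·20 = 18420; k=5: (M1..M5)·(M6..M6) → 3183+0+17·3·20 = 4203.
Best split is after M5, i.e. k = 5.

5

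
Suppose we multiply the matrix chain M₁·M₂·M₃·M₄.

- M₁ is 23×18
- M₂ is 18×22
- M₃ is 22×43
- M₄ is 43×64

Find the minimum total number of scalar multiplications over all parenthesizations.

Adjacent pairs: M₁M₂ = 23·18·22 = 9108; M₂M₃ = 18·22·43 = 17028; M₃M₄ = 22·43·64 = 60544.
Length 3: M₁..M₃: k=1: 0+17028+23·18·43=34830; k=2: 9108+0+23·22·43=30866 → min 30866 | M₂..M₄: k=2: 0+60544+18·22·64=85888; k=3: 17028+0+18·43·64=66564 → min 66564.
Length 4: M₁..M₄: k=1: 0+66564+23·18·64=93060; k=2: 9108+60544+23·22·64=102036; k=3: 30866+0+23·43·64=94162 → min 93060.
Optimal order: (M₁·((M₂·M₃)·M₄)) with cost 93060.

93060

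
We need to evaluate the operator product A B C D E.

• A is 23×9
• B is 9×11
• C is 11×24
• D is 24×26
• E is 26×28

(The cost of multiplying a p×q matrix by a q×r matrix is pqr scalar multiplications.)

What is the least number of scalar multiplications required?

20340

Adjacent pairs: AB = 23·9·11 = 2277; BC = 9·11·24 = 2376; CD = 11·24·26 = 6864; DE = 24·26·28 = 17472.
Length 3: A..C: k=1: 0+2376+23·9·24=7344; k=2: 2277+0+23·11·24=8349 → min 7344 | B..D: k=2: 0+6864+9·11·26=9438; k=3: 2376+0+9·24·26=7992 → min 7992 | C..E: k=3: 0+17472+11·24·28=24864; k=4: 6864+0+11·26·28=14872 → min 14872.
Length 4: A..D: k=1: 0+7992+23·9·26=13374; k=2: 2277+6864+23·11·26=15719; k=3: 7344+0+23·24·26=21696 → min 13374 | B..E: k=2: 0+14872+9·11·28=17644; k=3: 2376+17472+9·24·28=25896; k=4: 7992+0+9·26·28=14544 → min 14544.
Length 5: A..E: k=1: 0+14544+23·9·28=20340; k=2: 2277+14872+23·11·28=24233; k=3: 7344+17472+23·24·28=40272; k=4: 13374+0+23·26·28=30118 → min 20340.
Optimal order: (A (((B C) D) E)) with cost 20340.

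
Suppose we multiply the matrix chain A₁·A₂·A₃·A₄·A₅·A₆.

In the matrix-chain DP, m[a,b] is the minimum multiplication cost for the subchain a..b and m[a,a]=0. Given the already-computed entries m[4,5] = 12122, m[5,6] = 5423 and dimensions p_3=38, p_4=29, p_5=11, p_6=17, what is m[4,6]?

19228

m[4,6] = min over k∈[4,5] of m[4,k]+m[k+1,6]+p_{3}·p_k·p_{6}.
k=4: 0 + 5423 + 38·29·17 = 24157; k=5: 12122 + 0 + 38·11·17 = 19228.
Minimum: 19228 at k=5.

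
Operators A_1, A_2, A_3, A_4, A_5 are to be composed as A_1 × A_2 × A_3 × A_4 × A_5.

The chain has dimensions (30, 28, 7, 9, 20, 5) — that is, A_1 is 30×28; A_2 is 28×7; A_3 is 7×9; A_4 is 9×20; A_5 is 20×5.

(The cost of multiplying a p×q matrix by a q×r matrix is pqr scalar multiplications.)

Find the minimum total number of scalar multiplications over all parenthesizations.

Adjacent pairs: A_1A_2 = 30·28·7 = 5880; A_2A_3 = 28·7·9 = 1764; A_3A_4 = 7·9·20 = 1260; A_4A_5 = 9·20·5 = 900.
Length 3: A_1..A_3: k=1: 0+1764+30·28·9=9324; k=2: 5880+0+30·7·9=7770 → min 7770 | A_2..A_4: k=2: 0+1260+28·7·20=5180; k=3: 1764+0+28·9·20=6804 → min 5180 | A_3..A_5: k=3: 0+900+7·9·5=1215; k=4: 1260+0+7·20·5=1960 → min 1215.
Length 4: A_1..A_4: k=1: 0+5180+30·28·20=21980; k=2: 5880+1260+30·7·20=11340; k=3: 7770+0+30·9·20=13170 → min 11340 | A_2..A_5: k=2: 0+1215+28·7·5=2195; k=3: 1764+900+28·9·5=3924; k=4: 5180+0+28·20·5=7980 → min 2195.
Length 5: A_1..A_5: k=1: 0+2195+30·28·5=6395; k=2: 5880+1215+30·7·5=8145; k=3: 7770+900+30·9·5=10020; k=4: 11340+0+30·20·5=14340 → min 6395.
Optimal order: (A_1 × (A_2 × (A_3 × (A_4 × A_5)))) with cost 6395.

6395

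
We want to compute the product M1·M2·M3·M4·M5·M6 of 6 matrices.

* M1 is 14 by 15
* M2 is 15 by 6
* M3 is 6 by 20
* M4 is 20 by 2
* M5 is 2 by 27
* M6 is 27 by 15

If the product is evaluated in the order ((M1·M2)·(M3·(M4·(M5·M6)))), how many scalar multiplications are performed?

(M1·M2): 14×15 by 15×6 → 14×6, cost 14·15·6 = 1260
(M5·M6): 2×27 by 27×15 → 2×15, cost 2·27·15 = 810
(M4·(M5·M6)): 20×2 by 2×15 → 20×15, cost 20·2·15 = 600; cumulative 1410
(M3·(M4·(M5·M6))): 6×20 by 20×15 → 6×15, cost 6·20·15 = 1800; cumulative 3210
((M1·M2)·(M3·(M4·(M5·M6)))): 14×6 by 6×15 → 14×15, cost 14·6·15 = 1260; cumulative 5730
Total: 5730 scalar multiplications.

5730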